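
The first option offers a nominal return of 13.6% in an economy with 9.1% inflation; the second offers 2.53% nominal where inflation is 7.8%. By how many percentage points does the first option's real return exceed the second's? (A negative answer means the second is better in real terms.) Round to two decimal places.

9.01

The first option real return: 1.136/1.091 − 1 = 4.125%.
The second real return: 1.0253/1.078 − 1 = -4.889%.
Difference: 4.125 − (-4.889) = 9.014 pp.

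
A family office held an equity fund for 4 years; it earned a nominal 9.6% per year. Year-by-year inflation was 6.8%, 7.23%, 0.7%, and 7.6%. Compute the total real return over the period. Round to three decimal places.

16.282%

Cumulative inflation factor: 1.068 × 1.0723 × 1.007 × 1.076 ≈ 1.24088.
Nominal growth factor: 1.44292. Real growth factor = 1.44292 / 1.24088 ≈ 1.16282.
Total real return ≈ 16.2821%.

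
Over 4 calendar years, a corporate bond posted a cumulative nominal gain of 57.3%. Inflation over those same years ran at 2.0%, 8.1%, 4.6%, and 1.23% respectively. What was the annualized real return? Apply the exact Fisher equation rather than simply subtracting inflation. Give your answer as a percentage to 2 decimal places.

7.74%

Cumulative inflation factor: 1.020 × 1.081 × 1.046 × 1.0123 ≈ 1.16753.
Nominal growth factor: 1.57300. Real growth factor = 1.57300 / 1.16753 ≈ 1.34729.
Annualized: 1.34729^(1/4) − 1 ≈ 0.07737.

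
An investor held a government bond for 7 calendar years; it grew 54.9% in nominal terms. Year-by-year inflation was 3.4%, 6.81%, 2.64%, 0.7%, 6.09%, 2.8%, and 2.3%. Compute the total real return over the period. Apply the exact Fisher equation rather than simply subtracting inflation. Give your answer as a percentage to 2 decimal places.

Cumulative inflation factor: 1.034 × 1.0681 × 1.0264 × 1.007 × 1.0609 × 1.028 × 1.023 ≈ 1.27357.
Nominal growth factor: 1.54900. Real growth factor = 1.54900 / 1.27357 ≈ 1.21627.
Total real return ≈ 21.6269%.

21.63%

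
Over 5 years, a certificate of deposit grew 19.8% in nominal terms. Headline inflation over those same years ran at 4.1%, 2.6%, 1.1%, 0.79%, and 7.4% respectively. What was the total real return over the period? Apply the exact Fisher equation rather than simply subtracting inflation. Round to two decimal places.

Cumulative inflation factor: 1.041 × 1.026 × 1.011 × 1.0079 × 1.074 ≈ 1.16888.
Nominal growth factor: 1.19800. Real growth factor = 1.19800 / 1.16888 ≈ 1.02491.
Total real return ≈ 2.4910%.

2.49%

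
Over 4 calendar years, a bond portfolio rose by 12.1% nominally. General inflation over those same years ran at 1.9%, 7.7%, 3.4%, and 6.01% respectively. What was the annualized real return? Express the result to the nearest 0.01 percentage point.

Cumulative inflation factor: 1.019 × 1.077 × 1.034 × 1.0601 ≈ 1.20298.
Nominal growth factor: 1.12100. Real growth factor = 1.12100 / 1.20298 ≈ 0.93186.
Annualized: 0.93186^(1/4) − 1 ≈ -0.01749.

-1.75%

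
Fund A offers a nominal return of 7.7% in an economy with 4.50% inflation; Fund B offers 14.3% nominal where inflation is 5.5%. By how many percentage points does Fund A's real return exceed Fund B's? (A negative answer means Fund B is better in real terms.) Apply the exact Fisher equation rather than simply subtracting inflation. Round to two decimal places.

Fund A real return: 1.077/1.0450 − 1 = 3.062%.
Fund B real return: 1.143/1.055 − 1 = 8.341%.
Difference: 3.062 − 8.341 = -5.279 pp.

-5.28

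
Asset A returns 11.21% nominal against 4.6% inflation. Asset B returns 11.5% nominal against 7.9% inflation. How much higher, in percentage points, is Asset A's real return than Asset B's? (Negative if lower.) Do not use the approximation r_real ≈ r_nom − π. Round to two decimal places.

2.98

Asset A real return: 1.1121/1.046 − 1 = 6.319%.
Asset B real return: 1.115/1.079 − 1 = 3.336%.
Difference: 6.319 − 3.336 = 2.983 pp.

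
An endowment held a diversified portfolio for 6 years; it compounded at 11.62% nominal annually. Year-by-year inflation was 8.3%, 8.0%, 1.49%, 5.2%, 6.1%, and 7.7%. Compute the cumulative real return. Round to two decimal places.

Cumulative inflation factor: 1.083 × 1.080 × 1.0149 × 1.052 × 1.061 × 1.077 ≈ 1.42699.
Nominal growth factor: 1.93398. Real growth factor = 1.93398 / 1.42699 ≈ 1.35528.
Total real return ≈ 35.5282%.

35.53%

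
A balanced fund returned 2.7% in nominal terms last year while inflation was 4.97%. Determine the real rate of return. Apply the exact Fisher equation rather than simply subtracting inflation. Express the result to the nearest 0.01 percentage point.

-2.16%

Real return via the Fisher equation: (1 + 2.7%)/(1 + 4.97%) − 1 = 1.027/1.0497 − 1 ≈ -0.02163.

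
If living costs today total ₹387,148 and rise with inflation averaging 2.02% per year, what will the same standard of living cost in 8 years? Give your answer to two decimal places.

₹454,317.61

Cumulative price-level factor: (1+2.02%)^8 ≈ 1.1734985399.
Multiplying ₹387,148 by the price-level factor gives the future nominal sum.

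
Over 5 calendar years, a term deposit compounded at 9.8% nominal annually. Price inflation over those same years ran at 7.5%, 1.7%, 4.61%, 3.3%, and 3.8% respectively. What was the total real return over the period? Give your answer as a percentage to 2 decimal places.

Cumulative inflation factor: 1.075 × 1.017 × 1.0461 × 1.033 × 1.038 ≈ 1.22631.
Nominal growth factor: 1.59592. Real growth factor = 1.59592 / 1.22631 ≈ 1.30140.
Total real return ≈ 30.1402%.

30.14%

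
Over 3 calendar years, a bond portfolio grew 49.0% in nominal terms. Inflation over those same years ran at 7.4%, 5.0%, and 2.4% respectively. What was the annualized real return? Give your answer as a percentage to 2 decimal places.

8.87%

Cumulative inflation factor: 1.074 × 1.050 × 1.024 ≈ 1.15476.
Nominal growth factor: 1.49000. Real growth factor = 1.49000 / 1.15476 ≈ 1.29031.
Annualized: 1.29031^(1/3) − 1 ≈ 0.08867.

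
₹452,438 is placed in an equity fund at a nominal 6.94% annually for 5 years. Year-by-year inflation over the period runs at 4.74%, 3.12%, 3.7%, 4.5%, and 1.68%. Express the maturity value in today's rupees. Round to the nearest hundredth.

Nominal value at maturity: ₹452,438 × (1 + 6.94%)^5 ≈ ₹632,790.53.
Price-level factor over 5 years: 1.0474 × 1.0312 × 1.037 × 1.045 × 1.0168 ≈ 1.1901071333.
Dividing the nominal maturity value by the price-level factor gives the value in today's money.

₹531,708.88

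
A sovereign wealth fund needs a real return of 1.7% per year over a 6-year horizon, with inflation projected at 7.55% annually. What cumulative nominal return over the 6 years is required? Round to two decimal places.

71.23%

Required annual nominal rate: (1+1.7%)(1+7.55%) − 1 = 9.37835%.
Cumulative over 6 years: (1 + 0.0937835)^6 − 1 ≈ 0.71233.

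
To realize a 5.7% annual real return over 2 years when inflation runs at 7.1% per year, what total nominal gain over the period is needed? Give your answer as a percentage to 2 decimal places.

Required annual nominal rate: (1+5.7%)(1+7.1%) − 1 = 13.2047%.
Cumulative over 2 years: (1 + 0.132047)^2 − 1 ≈ 0.28153.

28.15%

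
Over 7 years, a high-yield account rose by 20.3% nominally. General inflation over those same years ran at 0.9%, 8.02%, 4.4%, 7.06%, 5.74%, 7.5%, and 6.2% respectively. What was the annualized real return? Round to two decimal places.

-2.83%

Cumulative inflation factor: 1.009 × 1.0802 × 1.044 × 1.0706 × 1.0574 × 1.075 × 1.062 ≈ 1.47060.
Nominal growth factor: 1.20300. Real growth factor = 1.20300 / 1.47060 ≈ 0.81803.
Annualized: 0.81803^(1/7) − 1 ≈ -0.02829.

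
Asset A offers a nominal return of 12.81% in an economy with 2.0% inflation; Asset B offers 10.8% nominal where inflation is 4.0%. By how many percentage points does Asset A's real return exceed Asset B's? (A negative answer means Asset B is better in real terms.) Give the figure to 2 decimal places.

Asset A real return: 1.1281/1.020 − 1 = 10.598%.
Asset B real return: 1.108/1.040 − 1 = 6.538%.
Difference: 10.598 − 6.538 = 4.060 pp.

4.06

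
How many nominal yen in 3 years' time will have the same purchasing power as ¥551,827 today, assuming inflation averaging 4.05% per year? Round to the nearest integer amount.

¥621,626

Cumulative price-level factor: (1+4.05%)^3 ≈ 1.1264871801.
The nominal amount required is ¥551,827 scaled up by that factor.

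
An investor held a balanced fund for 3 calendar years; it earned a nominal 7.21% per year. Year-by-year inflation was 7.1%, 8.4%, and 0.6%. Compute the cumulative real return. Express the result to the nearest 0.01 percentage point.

Cumulative inflation factor: 1.071 × 1.084 × 1.006 ≈ 1.16793.
Nominal growth factor: 1.23227. Real growth factor = 1.23227 / 1.16793 ≈ 1.05509.
Total real return ≈ 5.5089%.

5.51%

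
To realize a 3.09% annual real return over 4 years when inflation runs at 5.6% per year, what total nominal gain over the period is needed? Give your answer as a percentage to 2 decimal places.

Required annual nominal rate: (1+3.09%)(1+5.6%) − 1 = 8.86304%.
Cumulative over 4 years: (1 + 0.0886304)^4 − 1 ≈ 0.40450.

40.45%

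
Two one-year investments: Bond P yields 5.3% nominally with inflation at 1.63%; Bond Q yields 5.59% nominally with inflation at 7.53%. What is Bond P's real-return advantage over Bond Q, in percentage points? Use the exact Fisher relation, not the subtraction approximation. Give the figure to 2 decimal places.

5.42

Bond P real return: 1.053/1.0163 − 1 = 3.611%.
Bond Q real return: 1.0559/1.0753 − 1 = -1.804%.
Difference: 3.611 − (-1.804) = 5.415 pp.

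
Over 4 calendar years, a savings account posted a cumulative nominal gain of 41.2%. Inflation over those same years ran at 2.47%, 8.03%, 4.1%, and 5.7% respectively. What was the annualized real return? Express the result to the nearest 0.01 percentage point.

Cumulative inflation factor: 1.0247 × 1.0803 × 1.041 × 1.057 ≈ 1.21805.
Nominal growth factor: 1.41200. Real growth factor = 1.41200 / 1.21805 ≈ 1.15923.
Annualized: 1.15923^(1/4) − 1 ≈ 0.03763.

3.76%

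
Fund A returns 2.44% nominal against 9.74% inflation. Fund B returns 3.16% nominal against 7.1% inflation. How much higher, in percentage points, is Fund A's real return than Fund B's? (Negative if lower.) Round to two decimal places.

Fund A real return: 1.0244/1.0974 − 1 = -6.652%.
Fund B real return: 1.0316/1.071 − 1 = -3.679%.
Difference: -6.652 − (-3.679) = -2.973 pp.

-2.97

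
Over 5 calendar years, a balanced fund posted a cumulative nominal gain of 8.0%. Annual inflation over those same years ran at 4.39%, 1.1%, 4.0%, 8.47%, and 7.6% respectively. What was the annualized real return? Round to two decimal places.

-3.36%

Cumulative inflation factor: 1.0439 × 1.011 × 1.040 × 1.0847 × 1.076 ≈ 1.28105.
Nominal growth factor: 1.08000. Real growth factor = 1.08000 / 1.28105 ≈ 0.84306.
Annualized: 0.84306^(1/5) − 1 ≈ -0.03357.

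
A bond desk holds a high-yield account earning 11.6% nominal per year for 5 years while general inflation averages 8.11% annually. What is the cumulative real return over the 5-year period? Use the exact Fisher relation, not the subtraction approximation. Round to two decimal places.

The annual real rate is (1+11.6%)/(1+8.11%) − 1 = 3.2282%.
Compounded over 5 years: (1 + 0.032282)^5 − 1 ≈ 0.17217.

17.22%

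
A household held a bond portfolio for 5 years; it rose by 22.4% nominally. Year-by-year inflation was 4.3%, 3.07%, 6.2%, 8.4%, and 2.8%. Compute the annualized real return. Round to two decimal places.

-0.77%

Cumulative inflation factor: 1.043 × 1.0307 × 1.062 × 1.084 × 1.028 ≈ 1.27222.
Nominal growth factor: 1.22400. Real growth factor = 1.22400 / 1.27222 ≈ 0.96209.
Annualized: 0.96209^(1/5) − 1 ≈ -0.00770.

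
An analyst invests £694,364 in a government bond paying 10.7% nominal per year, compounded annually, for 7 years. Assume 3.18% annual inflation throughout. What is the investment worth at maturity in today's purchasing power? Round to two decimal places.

£1,136,192.39

Nominal value at maturity: £694,364 × (1 + 10.7%)^7 ≈ £1,414,557.29.
Price-level factor over 7 years: (1 + 3.18%)^7 ≈ 1.2449980315.
The maturity value deflated by that factor is the answer in today's purchasing power.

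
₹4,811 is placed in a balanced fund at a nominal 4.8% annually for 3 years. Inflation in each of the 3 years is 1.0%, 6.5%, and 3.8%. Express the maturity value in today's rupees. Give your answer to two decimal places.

Nominal value at maturity: ₹4,811 × (1 + 4.8%)^3 ≈ ₹5,537.57.
Price-level factor over 3 years: 1.010 × 1.065 × 1.038 = 1.1165247.
Dividing the nominal maturity value by the price-level factor gives the value in today's money.

₹4,959.65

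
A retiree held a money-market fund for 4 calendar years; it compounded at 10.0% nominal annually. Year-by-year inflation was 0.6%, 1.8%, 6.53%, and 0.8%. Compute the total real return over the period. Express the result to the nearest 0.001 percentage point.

Cumulative inflation factor: 1.006 × 1.018 × 1.0653 × 1.008 ≈ 1.09971.
Nominal growth factor: 1.46410. Real growth factor = 1.46410 / 1.09971 ≈ 1.33135.
Total real return ≈ 33.1351%.

33.135%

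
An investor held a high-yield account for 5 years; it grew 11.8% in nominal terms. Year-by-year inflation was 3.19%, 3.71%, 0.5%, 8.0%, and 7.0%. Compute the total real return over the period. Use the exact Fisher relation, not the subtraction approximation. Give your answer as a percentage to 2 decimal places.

Cumulative inflation factor: 1.0319 × 1.0371 × 1.005 × 1.080 × 1.070 ≈ 1.24289.
Nominal growth factor: 1.11800. Real growth factor = 1.11800 / 1.24289 ≈ 0.89952.
Total real return ≈ -10.0482%.

-10.05%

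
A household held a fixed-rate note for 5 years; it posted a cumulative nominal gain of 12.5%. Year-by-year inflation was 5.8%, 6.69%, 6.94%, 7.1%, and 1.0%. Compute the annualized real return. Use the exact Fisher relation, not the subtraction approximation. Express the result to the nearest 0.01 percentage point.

-2.94%

Cumulative inflation factor: 1.058 × 1.0669 × 1.0694 × 1.071 × 1.010 ≈ 1.30575.
Nominal growth factor: 1.12500. Real growth factor = 1.12500 / 1.30575 ≈ 0.86157.
Annualized: 0.86157^(1/5) − 1 ≈ -0.02936.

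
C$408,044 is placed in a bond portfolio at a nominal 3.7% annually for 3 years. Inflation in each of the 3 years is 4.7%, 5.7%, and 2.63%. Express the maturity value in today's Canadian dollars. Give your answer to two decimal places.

C$400,633.51

Nominal value at maturity: C$408,044 × (1 + 3.7%)^3 ≈ C$455,033.39.
Price-level factor over 3 years: 1.047 × 1.057 × 1.0263 = 1.1357846577.
Dividing the nominal maturity value by the price-level factor gives the value in today's money.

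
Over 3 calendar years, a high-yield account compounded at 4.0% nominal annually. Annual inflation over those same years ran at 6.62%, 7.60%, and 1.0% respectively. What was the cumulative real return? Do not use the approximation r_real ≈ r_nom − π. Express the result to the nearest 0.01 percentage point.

-2.92%

Cumulative inflation factor: 1.0662 × 1.0760 × 1.010 ≈ 1.15870.
Nominal growth factor: 1.12486. Real growth factor = 1.12486 / 1.15870 ≈ 0.97080.
Total real return ≈ -2.9205%.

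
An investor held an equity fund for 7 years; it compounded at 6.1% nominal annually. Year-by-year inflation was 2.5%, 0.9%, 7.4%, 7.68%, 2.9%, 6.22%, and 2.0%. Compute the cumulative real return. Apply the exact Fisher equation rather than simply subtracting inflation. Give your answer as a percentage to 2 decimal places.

13.51%

Cumulative inflation factor: 1.025 × 1.009 × 1.074 × 1.0768 × 1.029 × 1.0622 × 1.020 ≈ 1.33345.
Nominal growth factor: 1.51359. Real growth factor = 1.51359 / 1.33345 ≈ 1.13509.
Total real return ≈ 13.5093%.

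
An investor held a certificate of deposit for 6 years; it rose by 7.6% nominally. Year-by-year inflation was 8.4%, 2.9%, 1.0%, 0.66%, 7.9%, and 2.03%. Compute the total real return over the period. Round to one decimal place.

Cumulative inflation factor: 1.084 × 1.029 × 1.010 × 1.0066 × 1.079 × 1.0203 ≈ 1.24845.
Nominal growth factor: 1.07600. Real growth factor = 1.07600 / 1.24845 ≈ 0.86187.
Total real return ≈ -13.8134%.

-13.8%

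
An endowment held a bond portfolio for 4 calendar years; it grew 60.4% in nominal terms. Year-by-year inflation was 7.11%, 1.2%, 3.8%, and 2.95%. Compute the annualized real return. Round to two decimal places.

8.48%

Cumulative inflation factor: 1.0711 × 1.012 × 1.038 × 1.0295 ≈ 1.15834.
Nominal growth factor: 1.60400. Real growth factor = 1.60400 / 1.15834 ≈ 1.38475.
Annualized: 1.38475^(1/4) − 1 ≈ 0.08478.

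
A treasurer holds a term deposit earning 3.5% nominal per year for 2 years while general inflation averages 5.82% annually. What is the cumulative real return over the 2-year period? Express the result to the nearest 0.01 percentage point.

The annual real rate is (1+3.5%)/(1+5.82%) − 1 = -2.1924%.
Compounded over 2 years: (1 + -0.021924)^2 − 1 ≈ -0.04337.

-4.34%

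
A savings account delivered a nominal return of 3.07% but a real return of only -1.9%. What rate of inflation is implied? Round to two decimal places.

5.07%

From (1+r_nom) = (1+r_real)(1+π), we get 1+π = (1 + 3.07%)/(1 − 1.9%) = 1.0307/0.981 ≈ 1.05066.
So π ≈ 5.0663%.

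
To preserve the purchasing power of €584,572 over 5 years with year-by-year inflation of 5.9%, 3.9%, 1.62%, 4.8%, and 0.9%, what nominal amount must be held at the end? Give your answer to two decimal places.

€691,164.08

Cumulative price-level factor: 1.059 × 1.039 × 1.0162 × 1.048 × 1.009 ≈ 1.1823420815.
The nominal amount required is €584,572 scaled up by that factor.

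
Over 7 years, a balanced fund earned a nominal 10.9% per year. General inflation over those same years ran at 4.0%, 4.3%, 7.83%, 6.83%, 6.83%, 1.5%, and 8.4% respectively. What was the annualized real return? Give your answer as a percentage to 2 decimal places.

4.97%

Cumulative inflation factor: 1.040 × 1.043 × 1.0783 × 1.0683 × 1.0683 × 1.015 × 1.084 ≈ 1.46872.
Nominal growth factor: 2.06310. Real growth factor = 2.06310 / 1.46872 ≈ 1.40469.
Annualized: 1.40469^(1/7) − 1 ≈ 0.04974.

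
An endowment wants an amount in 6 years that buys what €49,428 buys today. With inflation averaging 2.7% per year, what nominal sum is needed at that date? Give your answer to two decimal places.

Cumulative price-level factor: (1+2.7%)^6 ≈ 1.1733367181.
The nominal amount required is €49,428 scaled up by that factor.

€57,995.69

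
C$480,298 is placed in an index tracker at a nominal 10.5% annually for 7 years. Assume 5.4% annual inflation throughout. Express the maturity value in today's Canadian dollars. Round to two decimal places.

Nominal value at maturity: C$480,298 × (1 + 10.5%)^7 ≈ C$966,154.82.
Price-level factor over 7 years: (1 + 5.4%)^7 ≈ 1.4450546643.
The maturity value deflated by that factor is the answer in today's purchasing power.

C$668,593.96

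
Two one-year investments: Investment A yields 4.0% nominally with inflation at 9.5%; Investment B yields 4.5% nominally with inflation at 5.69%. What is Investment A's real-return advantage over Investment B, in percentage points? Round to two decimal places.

Investment A real return: 1.040/1.095 − 1 = -5.023%.
Investment B real return: 1.045/1.0569 − 1 = -1.126%.
Difference: -5.023 − (-1.126) = -3.897 pp.

-3.90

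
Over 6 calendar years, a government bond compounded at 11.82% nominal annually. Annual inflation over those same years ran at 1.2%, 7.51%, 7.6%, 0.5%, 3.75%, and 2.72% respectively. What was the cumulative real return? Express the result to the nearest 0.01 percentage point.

55.91%

Cumulative inflation factor: 1.012 × 1.0751 × 1.076 × 1.005 × 1.0375 × 1.0272 ≈ 1.25387.
Nominal growth factor: 1.95487. Real growth factor = 1.95487 / 1.25387 ≈ 1.55907.
Total real return ≈ 55.9072%.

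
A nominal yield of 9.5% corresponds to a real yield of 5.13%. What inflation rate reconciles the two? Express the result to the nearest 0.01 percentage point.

From (1+r_nom) = (1+r_real)(1+π), we get 1+π = (1 + 9.5%)/(1 + 5.13%) = 1.095/1.0513 ≈ 1.04157.
So π ≈ 4.1568%.

4.16%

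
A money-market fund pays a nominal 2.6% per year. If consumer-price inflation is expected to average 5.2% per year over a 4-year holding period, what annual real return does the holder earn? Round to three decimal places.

With constant rates the annual real return is the same each year: (1+2.6%)/(1+5.2%) − 1 = -0.02471.

-2.471%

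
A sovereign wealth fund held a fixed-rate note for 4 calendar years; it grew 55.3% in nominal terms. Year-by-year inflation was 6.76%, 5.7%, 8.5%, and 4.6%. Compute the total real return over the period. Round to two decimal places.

Cumulative inflation factor: 1.0676 × 1.057 × 1.085 × 1.046 ≈ 1.28069.
Nominal growth factor: 1.55300. Real growth factor = 1.55300 / 1.28069 ≈ 1.21262.
Total real return ≈ 21.2625%.

21.26%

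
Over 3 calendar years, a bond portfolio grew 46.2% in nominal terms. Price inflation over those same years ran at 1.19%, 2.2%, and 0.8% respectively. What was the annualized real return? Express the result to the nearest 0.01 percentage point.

11.94%

Cumulative inflation factor: 1.0119 × 1.022 × 1.008 ≈ 1.04244.
Nominal growth factor: 1.46200. Real growth factor = 1.46200 / 1.04244 ≈ 1.40249.
Annualized: 1.40249^(1/3) − 1 ≈ 0.11935.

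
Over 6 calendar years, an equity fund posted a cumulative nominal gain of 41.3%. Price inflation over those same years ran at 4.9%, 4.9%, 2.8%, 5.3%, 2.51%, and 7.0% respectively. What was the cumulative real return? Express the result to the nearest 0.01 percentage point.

Cumulative inflation factor: 1.049 × 1.049 × 1.028 × 1.053 × 1.0251 × 1.070 ≈ 1.30654.
Nominal growth factor: 1.41300. Real growth factor = 1.41300 / 1.30654 ≈ 1.08148.
Total real return ≈ 8.1483%.

8.15%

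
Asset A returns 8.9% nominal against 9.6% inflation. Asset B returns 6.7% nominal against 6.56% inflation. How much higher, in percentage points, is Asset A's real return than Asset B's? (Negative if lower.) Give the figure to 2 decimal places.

Asset A real return: 1.089/1.096 − 1 = -0.639%.
Asset B real return: 1.067/1.0656 − 1 = 0.131%.
Difference: -0.639 − 0.131 = -0.770 pp.

-0.77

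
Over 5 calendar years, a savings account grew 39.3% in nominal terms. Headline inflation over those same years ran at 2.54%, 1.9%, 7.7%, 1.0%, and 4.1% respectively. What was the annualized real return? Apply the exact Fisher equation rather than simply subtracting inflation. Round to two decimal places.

3.32%

Cumulative inflation factor: 1.0254 × 1.019 × 1.077 × 1.010 × 1.041 ≈ 1.18319.
Nominal growth factor: 1.39300. Real growth factor = 1.39300 / 1.18319 ≈ 1.17732.
Annualized: 1.17732^(1/5) − 1 ≈ 0.03319.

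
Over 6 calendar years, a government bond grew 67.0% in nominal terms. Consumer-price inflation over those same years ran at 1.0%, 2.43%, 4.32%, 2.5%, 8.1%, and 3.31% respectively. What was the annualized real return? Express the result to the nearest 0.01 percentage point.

5.15%

Cumulative inflation factor: 1.010 × 1.0243 × 1.0432 × 1.025 × 1.081 × 1.0331 ≈ 1.23540.
Nominal growth factor: 1.67000. Real growth factor = 1.67000 / 1.23540 ≈ 1.35179.
Annualized: 1.35179^(1/6) − 1 ≈ 0.05152.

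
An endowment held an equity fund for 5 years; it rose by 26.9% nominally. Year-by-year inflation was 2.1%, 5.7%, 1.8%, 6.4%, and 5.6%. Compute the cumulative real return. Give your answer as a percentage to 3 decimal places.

2.803%

Cumulative inflation factor: 1.021 × 1.057 × 1.018 × 1.064 × 1.056 ≈ 1.23439.
Nominal growth factor: 1.26900. Real growth factor = 1.26900 / 1.23439 ≈ 1.02803.
Total real return ≈ 2.8034%.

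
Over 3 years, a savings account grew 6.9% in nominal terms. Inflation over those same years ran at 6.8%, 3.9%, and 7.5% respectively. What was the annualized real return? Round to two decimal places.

-3.59%

Cumulative inflation factor: 1.068 × 1.039 × 1.075 ≈ 1.19288.
Nominal growth factor: 1.06900. Real growth factor = 1.06900 / 1.19288 ≈ 0.89615.
Annualized: 0.89615^(1/3) − 1 ≈ -0.03589.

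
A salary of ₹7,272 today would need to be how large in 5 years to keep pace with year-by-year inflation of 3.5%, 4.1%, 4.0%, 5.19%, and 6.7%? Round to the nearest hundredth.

Cumulative price-level factor: 1.035 × 1.041 × 1.040 × 1.0519 × 1.067 ≈ 1.2576601297.
The nominal amount required is ₹7,272 scaled up by that factor.

₹9,145.70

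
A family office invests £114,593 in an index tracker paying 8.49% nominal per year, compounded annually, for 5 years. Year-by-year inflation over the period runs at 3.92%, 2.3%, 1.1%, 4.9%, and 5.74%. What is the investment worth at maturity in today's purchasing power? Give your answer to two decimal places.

Nominal value at maturity: £114,593 × (1 + 8.49%)^5 ≈ £172,229.14.
Price-level factor over 5 years: 1.0392 × 1.023 × 1.011 × 1.049 × 1.0574 ≈ 1.1921769524.
The maturity value deflated by that factor is the answer in today's purchasing power.

£144,466.09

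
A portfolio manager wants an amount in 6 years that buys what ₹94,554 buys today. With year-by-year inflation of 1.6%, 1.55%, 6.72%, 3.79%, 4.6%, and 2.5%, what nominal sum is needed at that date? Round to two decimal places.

₹115,853.84

Cumulative price-level factor: 1.016 × 1.0155 × 1.0672 × 1.0379 × 1.046 × 1.025 ≈ 1.2252663716.
The nominal amount required is ₹94,554 scaled up by that factor.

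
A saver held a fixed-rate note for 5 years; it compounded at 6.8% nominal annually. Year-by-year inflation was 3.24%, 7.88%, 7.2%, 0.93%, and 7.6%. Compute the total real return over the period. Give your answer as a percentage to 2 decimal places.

Cumulative inflation factor: 1.0324 × 1.0788 × 1.072 × 1.0093 × 1.076 ≈ 1.29663.
Nominal growth factor: 1.38949. Real growth factor = 1.38949 / 1.29663 ≈ 1.07162.
Total real return ≈ 7.1618%.

7.16%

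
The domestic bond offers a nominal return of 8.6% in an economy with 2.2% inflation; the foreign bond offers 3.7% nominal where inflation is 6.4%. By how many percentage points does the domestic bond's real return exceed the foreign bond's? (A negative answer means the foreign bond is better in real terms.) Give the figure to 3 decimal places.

The domestic bond real return: 1.086/1.022 − 1 = 6.2622%.
The foreign bond real return: 1.037/1.064 − 1 = -2.5376%.
Difference: 6.2622 − (-2.5376) = 8.7998 pp.

8.800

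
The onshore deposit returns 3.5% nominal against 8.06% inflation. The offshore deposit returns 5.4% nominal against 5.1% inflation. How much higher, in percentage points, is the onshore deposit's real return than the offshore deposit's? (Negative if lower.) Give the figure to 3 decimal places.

The onshore deposit real return: 1.035/1.0806 − 1 = -4.2199%.
The offshore deposit real return: 1.054/1.051 − 1 = 0.2854%.
Difference: -4.2199 − 0.2854 = -4.5053 pp.

-4.505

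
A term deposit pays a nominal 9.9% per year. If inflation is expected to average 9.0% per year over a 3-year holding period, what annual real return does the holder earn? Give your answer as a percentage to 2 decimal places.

0.83%

With constant rates the annual real return is the same each year: (1+9.9%)/(1+9.0%) − 1 = 0.00826.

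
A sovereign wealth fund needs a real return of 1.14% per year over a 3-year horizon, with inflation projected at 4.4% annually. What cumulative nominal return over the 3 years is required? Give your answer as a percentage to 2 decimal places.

17.73%

Required annual nominal rate: (1+1.14%)(1+4.4%) − 1 = 5.59016%.
Cumulative over 3 years: (1 + 0.0559016)^3 − 1 ≈ 0.17725.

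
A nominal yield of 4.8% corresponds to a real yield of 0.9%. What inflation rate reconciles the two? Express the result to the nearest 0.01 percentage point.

From (1+r_nom) = (1+r_real)(1+π), we get 1+π = (1 + 4.8%)/(1 + 0.9%) = 1.048/1.009 ≈ 1.03865.
So π ≈ 3.8652%.

3.87%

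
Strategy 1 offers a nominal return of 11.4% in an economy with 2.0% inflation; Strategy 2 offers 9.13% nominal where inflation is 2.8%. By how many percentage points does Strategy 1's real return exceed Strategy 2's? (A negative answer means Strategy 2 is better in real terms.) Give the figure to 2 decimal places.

Strategy 1 real return: 1.114/1.020 − 1 = 9.216%.
Strategy 2 real return: 1.0913/1.028 − 1 = 6.158%.
Difference: 9.216 − 6.158 = 3.058 pp.

3.06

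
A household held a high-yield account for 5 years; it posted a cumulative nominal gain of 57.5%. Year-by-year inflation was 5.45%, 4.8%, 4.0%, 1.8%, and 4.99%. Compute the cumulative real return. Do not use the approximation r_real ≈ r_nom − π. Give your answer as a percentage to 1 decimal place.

28.2%

Cumulative inflation factor: 1.0545 × 1.048 × 1.040 × 1.018 × 1.0499 ≈ 1.22839.
Nominal growth factor: 1.57500. Real growth factor = 1.57500 / 1.22839 ≈ 1.28216.
Total real return ≈ 28.2164%.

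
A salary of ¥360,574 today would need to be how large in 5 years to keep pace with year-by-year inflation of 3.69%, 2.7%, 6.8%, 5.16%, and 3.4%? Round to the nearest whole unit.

Cumulative price-level factor: 1.0369 × 1.027 × 1.068 × 1.0516 × 1.034 ≈ 1.2366582154.
The nominal amount required is ¥360,574 scaled up by that factor.

¥445,907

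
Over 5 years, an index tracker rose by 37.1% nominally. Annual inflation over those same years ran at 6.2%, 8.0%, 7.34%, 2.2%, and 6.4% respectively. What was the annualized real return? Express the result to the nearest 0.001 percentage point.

0.477%

Cumulative inflation factor: 1.062 × 1.080 × 1.0734 × 1.022 × 1.064 ≈ 1.33876.
Nominal growth factor: 1.37100. Real growth factor = 1.37100 / 1.33876 ≈ 1.02408.
Annualized: 1.02408^(1/5) − 1 ≈ 0.00477.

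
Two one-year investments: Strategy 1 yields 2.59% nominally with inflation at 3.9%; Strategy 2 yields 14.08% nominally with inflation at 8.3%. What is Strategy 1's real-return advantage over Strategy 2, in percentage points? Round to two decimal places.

Strategy 1 real return: 1.0259/1.039 − 1 = -1.261%.
Strategy 2 real return: 1.1408/1.083 − 1 = 5.337%.
Difference: -1.261 − 5.337 = -6.598 pp.

-6.60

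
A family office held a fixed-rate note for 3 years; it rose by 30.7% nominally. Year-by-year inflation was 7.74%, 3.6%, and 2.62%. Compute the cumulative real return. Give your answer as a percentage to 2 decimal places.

Cumulative inflation factor: 1.0774 × 1.036 × 1.0262 ≈ 1.14543.
Nominal growth factor: 1.30700. Real growth factor = 1.30700 / 1.14543 ≈ 1.14106.
Total real return ≈ 14.1056%.

14.11%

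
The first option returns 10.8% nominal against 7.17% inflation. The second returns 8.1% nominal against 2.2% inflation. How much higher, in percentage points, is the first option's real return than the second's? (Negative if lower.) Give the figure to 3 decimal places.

The first option real return: 1.108/1.0717 − 1 = 3.3871%.
The second real return: 1.081/1.022 − 1 = 5.7730%.
Difference: 3.3871 − 5.7730 = -2.3859 pp.

-2.386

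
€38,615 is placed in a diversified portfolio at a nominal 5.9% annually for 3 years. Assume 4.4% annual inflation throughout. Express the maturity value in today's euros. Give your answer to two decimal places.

Nominal value at maturity: €38,615 × (1 + 5.9%)^3 ≈ €45,861.04.
Price-level factor over 3 years: (1 + 4.4%)^3 = 1.137893184.
Dividing the nominal maturity value by the price-level factor gives the value in today's money.

€40,303.47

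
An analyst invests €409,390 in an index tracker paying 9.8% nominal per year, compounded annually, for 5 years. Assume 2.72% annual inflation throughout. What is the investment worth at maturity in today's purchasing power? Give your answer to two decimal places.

Nominal value at maturity: €409,390 × (1 + 9.8%)^5 ≈ €653,354.57.
Price-level factor over 5 years: (1 + 2.72%)^5 ≈ 1.1436023882.
Dividing the nominal maturity value by the price-level factor gives the value in today's money.

€571,312.70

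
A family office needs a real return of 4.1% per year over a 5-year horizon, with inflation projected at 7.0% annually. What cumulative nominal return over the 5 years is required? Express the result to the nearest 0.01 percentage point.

71.46%

Required annual nominal rate: (1+4.1%)(1+7.0%) − 1 = 11.387%.
Cumulative over 5 years: (1 + 0.11387)^5 − 1 ≈ 0.71464.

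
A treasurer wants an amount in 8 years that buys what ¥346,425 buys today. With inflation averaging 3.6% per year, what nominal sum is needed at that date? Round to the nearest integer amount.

¥459,714

Cumulative price-level factor: (1+3.6%)^8 ≈ 1.3270217568.
Multiplying ¥346,425 by the price-level factor gives the future nominal sum.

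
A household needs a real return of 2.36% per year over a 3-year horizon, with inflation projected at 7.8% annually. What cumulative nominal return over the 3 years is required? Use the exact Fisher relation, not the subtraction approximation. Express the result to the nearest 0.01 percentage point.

34.35%

Required annual nominal rate: (1+2.36%)(1+7.8%) − 1 = 10.34408%.
Cumulative over 3 years: (1 + 0.1034408)^3 − 1 ≈ 0.34353.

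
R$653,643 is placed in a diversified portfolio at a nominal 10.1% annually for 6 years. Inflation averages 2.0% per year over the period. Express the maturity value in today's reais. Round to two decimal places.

R$1,033,864.20

Nominal value at maturity: R$653,643 × (1 + 10.1%)^6 ≈ R$1,164,299.01.
Price-level factor over 6 years: (1 + 2.0%)^6 ≈ 1.1261624193.
Dividing the nominal maturity value by the price-level factor gives the value in today's money.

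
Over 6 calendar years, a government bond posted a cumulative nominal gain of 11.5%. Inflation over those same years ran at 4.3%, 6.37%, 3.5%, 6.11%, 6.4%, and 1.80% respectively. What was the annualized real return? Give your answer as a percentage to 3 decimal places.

Cumulative inflation factor: 1.043 × 1.0637 × 1.035 × 1.0611 × 1.064 × 1.0180 ≈ 1.31974.
Nominal growth factor: 1.11500. Real growth factor = 1.11500 / 1.31974 ≈ 0.84486.
Annualized: 0.84486^(1/6) − 1 ≈ -0.02771.

-2.771%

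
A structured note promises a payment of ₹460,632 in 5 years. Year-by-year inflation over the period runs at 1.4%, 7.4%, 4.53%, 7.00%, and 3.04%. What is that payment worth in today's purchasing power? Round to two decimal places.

Price-level factor over 5 years: 1.014 × 1.074 × 1.0453 × 1.0700 × 1.0304 ≈ 1.2550840615.
Purchasing power today: ₹460,632 divided by that factor.

₹367,012.87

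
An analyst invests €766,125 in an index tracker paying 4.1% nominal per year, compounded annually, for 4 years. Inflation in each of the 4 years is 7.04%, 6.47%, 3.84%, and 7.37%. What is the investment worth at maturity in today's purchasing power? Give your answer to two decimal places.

€708,078.76

Nominal value at maturity: €766,125 × (1 + 4.1%)^4 ≈ €899,710.01.
Price-level factor over 4 years: 1.0704 × 1.0647 × 1.0384 × 1.0737 ≈ 1.2706355065.
The maturity value deflated by that factor is the answer in today's purchasing power.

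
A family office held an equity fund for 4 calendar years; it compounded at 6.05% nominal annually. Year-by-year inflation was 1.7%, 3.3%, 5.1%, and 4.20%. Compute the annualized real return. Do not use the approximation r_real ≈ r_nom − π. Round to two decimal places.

2.40%

Cumulative inflation factor: 1.017 × 1.033 × 1.051 × 1.0420 ≈ 1.15051.
Nominal growth factor: 1.26486. Real growth factor = 1.26486 / 1.15051 ≈ 1.09939.
Annualized: 1.09939^(1/4) − 1 ≈ 0.02397.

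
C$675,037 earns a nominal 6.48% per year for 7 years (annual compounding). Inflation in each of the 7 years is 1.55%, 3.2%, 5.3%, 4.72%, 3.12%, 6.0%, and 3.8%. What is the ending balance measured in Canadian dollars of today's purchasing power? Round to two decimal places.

Nominal value at maturity: C$675,037 × (1 + 6.48%)^7 ≈ C$1,047,620.23.
Price-level factor over 7 years: 1.0155 × 1.032 × 1.053 × 1.0472 × 1.0312 × 1.060 × 1.038 ≈ 1.3111843377.
Dividing the nominal maturity value by the price-level factor gives the value in today's money.

C$798,987.75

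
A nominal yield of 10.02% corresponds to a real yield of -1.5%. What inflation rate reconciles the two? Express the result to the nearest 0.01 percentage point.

11.70%

From (1+r_nom) = (1+r_real)(1+π), we get 1+π = (1 + 10.02%)/(1 − 1.5%) = 1.1002/0.985 ≈ 1.11695.
So π ≈ 11.6954%.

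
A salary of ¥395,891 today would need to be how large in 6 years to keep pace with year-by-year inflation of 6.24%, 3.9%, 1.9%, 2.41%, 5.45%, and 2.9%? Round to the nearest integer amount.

¥494,832

Cumulative price-level factor: 1.0624 × 1.039 × 1.019 × 1.0241 × 1.0545 × 1.029 ≈ 1.2499197159.
The nominal amount required is ¥395,891 scaled up by that factor.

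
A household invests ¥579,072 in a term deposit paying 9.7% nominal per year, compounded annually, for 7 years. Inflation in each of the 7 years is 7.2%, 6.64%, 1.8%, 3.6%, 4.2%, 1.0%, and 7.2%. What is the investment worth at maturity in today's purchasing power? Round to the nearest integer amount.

Nominal value at maturity: ¥579,072 × (1 + 9.7%)^7 ≈ ¥1,107,080.
Price-level factor over 7 years: 1.072 × 1.0664 × 1.018 × 1.036 × 1.042 × 1.010 × 1.072 ≈ 1.3602111585.
The maturity value deflated by that factor is the answer in today's purchasing power.

¥813,903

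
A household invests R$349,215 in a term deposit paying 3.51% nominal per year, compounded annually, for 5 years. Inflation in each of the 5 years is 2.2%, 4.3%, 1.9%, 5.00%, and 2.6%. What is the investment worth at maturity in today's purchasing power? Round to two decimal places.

Nominal value at maturity: R$349,215 × (1 + 3.51%)^5 ≈ R$414,958.28.
Price-level factor over 5 years: 1.022 × 1.043 × 1.019 × 1.0500 × 1.026 ≈ 1.1701621547.
Dividing the nominal maturity value by the price-level factor gives the value in today's money.

R$354,616.05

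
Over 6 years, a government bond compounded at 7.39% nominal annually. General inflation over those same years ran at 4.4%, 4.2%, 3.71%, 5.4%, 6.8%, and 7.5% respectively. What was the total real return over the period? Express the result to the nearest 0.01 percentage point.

Cumulative inflation factor: 1.044 × 1.042 × 1.0371 × 1.054 × 1.068 × 1.075 ≈ 1.36524.
Nominal growth factor: 1.53385. Real growth factor = 1.53385 / 1.36524 ≈ 1.12350.
Total real return ≈ 12.3502%.

12.35%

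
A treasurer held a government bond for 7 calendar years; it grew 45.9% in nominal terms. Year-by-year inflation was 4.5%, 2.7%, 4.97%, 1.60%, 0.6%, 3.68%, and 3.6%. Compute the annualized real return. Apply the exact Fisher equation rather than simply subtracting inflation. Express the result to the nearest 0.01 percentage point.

2.39%

Cumulative inflation factor: 1.045 × 1.027 × 1.0497 × 1.0160 × 1.006 × 1.0368 × 1.036 ≈ 1.23680.
Nominal growth factor: 1.45900. Real growth factor = 1.45900 / 1.23680 ≈ 1.17966.
Annualized: 1.17966^(1/7) − 1 ≈ 0.02388.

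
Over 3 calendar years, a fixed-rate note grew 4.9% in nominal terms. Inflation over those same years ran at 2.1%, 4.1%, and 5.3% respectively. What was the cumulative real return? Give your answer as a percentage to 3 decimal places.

-6.272%

Cumulative inflation factor: 1.021 × 1.041 × 1.053 ≈ 1.11919.
Nominal growth factor: 1.04900. Real growth factor = 1.04900 / 1.11919 ≈ 0.93728.
Total real return ≈ -6.2717%.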